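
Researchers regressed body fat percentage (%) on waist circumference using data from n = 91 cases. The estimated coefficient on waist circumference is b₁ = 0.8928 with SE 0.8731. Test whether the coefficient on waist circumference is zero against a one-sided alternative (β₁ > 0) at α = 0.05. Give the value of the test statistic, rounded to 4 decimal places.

t = 1.0226

H₀: β₁ = 0 vs H₁: β₁ > 0.
t = (b₁ − β₁⁰)/SE = 0.8928 / 0.8731 = 1.0226.
df = n − 2 = 91 − 2 = 89.
One-sided p ≈ 0.1546, which is ≥ 0.05, so fail to reject H₀.
The data do not give significant evidence that the true slope on waist circumference is positive.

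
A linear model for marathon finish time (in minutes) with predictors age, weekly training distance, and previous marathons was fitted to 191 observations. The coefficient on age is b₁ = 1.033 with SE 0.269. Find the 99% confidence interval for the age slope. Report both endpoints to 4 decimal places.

(0.3330, 1.7330)

df = n − k − 1 = 191 − 3 − 1 = 187.
t* = t_{0.005, 187} = 2.602376.
Margin = t* × SE = 2.602376 × 0.269 = 0.700039.
CI: 1.033 ± 0.700039 → (0.3330, 1.7330).
With 99% confidence, each one-unit increase in age is associated with a change of between 0.3330 and 1.7330 minutes in marathon finish time, holding the other predictors fixed.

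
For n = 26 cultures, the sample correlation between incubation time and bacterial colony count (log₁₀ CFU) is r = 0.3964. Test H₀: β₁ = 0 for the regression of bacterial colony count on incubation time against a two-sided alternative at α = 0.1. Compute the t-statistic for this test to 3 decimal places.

t = 2.115

t = r·√(n − 2)/√(1 − r²) = 0.3964·√24/√0.842867 = 2.115.
df = n − 2 = 24.
Two-sided p ≈ 0.0450, which is < 0.1, so reject H₀.
There is evidence of a linear association between incubation time and bacterial colony count.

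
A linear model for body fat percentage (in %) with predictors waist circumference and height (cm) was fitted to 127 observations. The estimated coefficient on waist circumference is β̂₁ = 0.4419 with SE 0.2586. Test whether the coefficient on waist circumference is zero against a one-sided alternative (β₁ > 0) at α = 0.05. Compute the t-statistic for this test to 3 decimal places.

H₀: β₁ = 0 vs H₁: β₁ > 0.
t = (β̂₁ − β₁⁰)/SE = 0.4419 / 0.2586 = 1.709.
df = n − k − 1 = 127 − 2 − 1 = 124.
One-sided p ≈ 0.0450, which is < 0.05, so reject H₀.
There is evidence that the true slope on waist circumference is positive, holding the other predictors fixed.

t = 1.709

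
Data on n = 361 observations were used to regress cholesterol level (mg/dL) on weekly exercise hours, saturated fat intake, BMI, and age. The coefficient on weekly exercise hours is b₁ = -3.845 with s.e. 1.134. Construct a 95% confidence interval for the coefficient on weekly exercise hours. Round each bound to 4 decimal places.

(-6.0752, -1.6148)

df = n − k − 1 = 361 − 4 − 1 = 356.
t* = t_{0.025, 356} = 1.96665.
Margin = t* × SE = 1.96665 × 1.134 = 2.230181.
CI: -3.845 ± 2.230181 → (-6.0752, -1.6148).
With 95% confidence, each one-unit increase in weekly exercise hours is associated with a change of between -6.0752 and -1.6148 mg/dL in cholesterol level, holding the other predictors fixed.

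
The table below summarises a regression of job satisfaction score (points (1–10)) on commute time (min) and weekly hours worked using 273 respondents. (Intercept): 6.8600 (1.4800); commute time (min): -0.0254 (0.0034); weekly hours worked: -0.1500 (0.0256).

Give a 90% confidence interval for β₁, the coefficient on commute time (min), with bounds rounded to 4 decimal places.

Read off: b = -0.0254, SE = 0.0034 for commute time (min).
df = n − k − 1 = 273 − 2 − 1 = 270.
t* = t_{0.05, 270} = 1.650517.
Margin = t* × SE = 1.650517 × 0.0034 = 0.005612.
CI: -0.0254 ± 0.005612 → (-0.0310, -0.0198).

(-0.0310, -0.0198)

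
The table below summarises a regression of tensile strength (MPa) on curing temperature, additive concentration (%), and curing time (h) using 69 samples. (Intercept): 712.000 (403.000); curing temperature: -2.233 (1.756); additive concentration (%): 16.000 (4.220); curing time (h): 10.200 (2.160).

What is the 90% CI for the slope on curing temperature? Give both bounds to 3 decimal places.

(-5.163, 0.697)

Read off: b = -2.233, SE = 1.756 for curing temperature.
df = n − k − 1 = 69 − 3 − 1 = 65.
t* = t_{0.05, 65} = 1.668636.
Margin = t* × SE = 1.668636 × 1.756 = 2.93012.
CI: -2.233 ± 2.93012 → (-5.163, 0.697).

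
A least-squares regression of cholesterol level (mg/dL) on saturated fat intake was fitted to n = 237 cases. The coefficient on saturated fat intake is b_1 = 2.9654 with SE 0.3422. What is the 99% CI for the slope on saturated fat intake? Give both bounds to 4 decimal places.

df = n − 2 = 237 − 2 = 235.
t* = t_{0.005, 235} = 2.596912.
Margin = t* × SE = 2.596912 × 0.3422 = 0.888663.
CI: 2.9654 ± 0.888663 → (2.0767, 3.8541).
With 99% confidence, each one-unit increase in saturated fat intake is associated with a change of between 2.0767 and 3.8541 mg/dL in cholesterol level.

(2.0767, 3.8541)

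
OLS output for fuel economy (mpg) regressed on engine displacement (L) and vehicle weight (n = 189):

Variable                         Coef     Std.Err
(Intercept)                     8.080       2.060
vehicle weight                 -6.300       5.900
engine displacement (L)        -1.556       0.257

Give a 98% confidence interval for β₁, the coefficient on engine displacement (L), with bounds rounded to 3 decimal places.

(-2.159, -0.953)

Read off: b = -1.556, SE = 0.257 for engine displacement (L).
df = n − k − 1 = 189 − 2 − 1 = 186.
t* = t_{0.01, 186} = 2.346563.
Margin = t* × SE = 2.346563 × 0.257 = 0.60307.
CI: -1.556 ± 0.60307 → (-2.159, -0.953).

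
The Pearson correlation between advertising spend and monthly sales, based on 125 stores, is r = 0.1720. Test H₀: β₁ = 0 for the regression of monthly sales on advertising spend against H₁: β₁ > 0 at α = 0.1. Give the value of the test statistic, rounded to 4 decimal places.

t = r·√(n − 2)/√(1 − r²) = 0.1720·√123/√0.970416 = 1.9364.
df = n − 2 = 123.
One-sided p ≈ 0.0276, which is < 0.1, so reject H₀.
There is evidence of a linear association between advertising spend and monthly sales.

t = 1.9364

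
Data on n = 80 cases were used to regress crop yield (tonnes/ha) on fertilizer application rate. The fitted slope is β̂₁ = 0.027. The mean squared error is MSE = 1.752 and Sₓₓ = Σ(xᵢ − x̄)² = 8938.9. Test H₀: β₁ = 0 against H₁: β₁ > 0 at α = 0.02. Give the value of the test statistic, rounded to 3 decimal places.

t = 1.929

SE(β̂₁) = √(MSE/Sₓₓ) = √(1.752/8938.9) = 0.0139999.
t = 0.027 / 0.0139999 = 1.929.
df = n − 2 = 78.
One-sided p ≈ 0.0287, which is ≥ 0.02, so fail to reject H₀.
The data do not give significant evidence that the true slope on fertilizer application rate is positive.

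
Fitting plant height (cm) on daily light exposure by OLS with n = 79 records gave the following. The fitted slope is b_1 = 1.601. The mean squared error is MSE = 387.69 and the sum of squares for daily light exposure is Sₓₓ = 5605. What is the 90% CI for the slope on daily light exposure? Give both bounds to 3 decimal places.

(1.163, 2.039)

SE(b_1) = √(MSE/Sₓₓ) = √(387.69/5605) = 0.262999.
df = n − 2 = 77.
t* = t_{0.05, 77} = 1.664885.
Margin = t* × SE = 1.664885 × 0.262999 = 0.43786.
CI: 1.601 ± 0.43786 → (1.163, 2.039).
With 90% confidence, each one-unit increase in daily light exposure is associated with a change of between 1.163 and 2.039 cm in plant height.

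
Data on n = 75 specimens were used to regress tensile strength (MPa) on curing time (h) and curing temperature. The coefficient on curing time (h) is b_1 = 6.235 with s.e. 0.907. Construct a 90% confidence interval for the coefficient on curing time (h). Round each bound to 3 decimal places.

(4.724, 7.746)

df = n − k − 1 = 75 − 2 − 1 = 72.
t* = t_{0.05, 72} = 1.666294.
Margin = t* × SE = 1.666294 × 0.907 = 1.51133.
CI: 6.235 ± 1.51133 → (4.724, 7.746).
With 90% confidence, each one-unit increase in curing time (h) is associated with a change of between 4.724 and 7.746 MPa in tensile strength, holding the other predictors fixed.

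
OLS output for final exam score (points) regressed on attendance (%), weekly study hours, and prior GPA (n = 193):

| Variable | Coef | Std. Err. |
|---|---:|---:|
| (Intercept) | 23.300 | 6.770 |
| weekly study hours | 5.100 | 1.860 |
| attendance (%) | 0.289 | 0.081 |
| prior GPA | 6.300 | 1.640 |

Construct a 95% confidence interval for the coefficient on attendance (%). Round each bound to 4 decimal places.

(0.1292, 0.4488)

Read off: b = 0.289, SE = 0.081 for attendance (%).
df = n − k − 1 = 193 − 3 − 1 = 189.
t* = t_{0.025, 189} = 1.972595.
Margin = t* × SE = 1.972595 × 0.081 = 0.159780.
CI: 0.289 ± 0.159780 → (0.1292, 0.4488).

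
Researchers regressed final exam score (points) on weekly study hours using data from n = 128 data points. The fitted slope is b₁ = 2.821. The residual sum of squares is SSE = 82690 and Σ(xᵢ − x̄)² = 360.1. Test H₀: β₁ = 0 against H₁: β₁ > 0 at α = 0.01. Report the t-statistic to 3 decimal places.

MSE = SSE/(n − 2) = 82690/126 = 656.27.
SE(b₁) = √(MSE/Sₓₓ) = √(656.27/360.1) = 1.34999.
t = 2.821 / 1.34999 = 2.090.
df = n − 2 = 126.
One-sided p ≈ 0.0193, which is ≥ 0.01, so fail to reject H₀.
The data do not give significant evidence that the true slope on weekly study hours is positive.

t = 2.090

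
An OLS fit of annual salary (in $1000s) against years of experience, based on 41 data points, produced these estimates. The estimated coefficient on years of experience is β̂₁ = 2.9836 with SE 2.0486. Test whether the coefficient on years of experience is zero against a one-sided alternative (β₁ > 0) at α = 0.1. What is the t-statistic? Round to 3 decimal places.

t = 1.456

H₀: β₁ = 0 vs H₁: β₁ > 0.
t = (β̂₁ − β₁⁰)/SE = 2.9836 / 2.0486 = 1.456.
df = n − 2 = 41 − 2 = 39.
One-sided p ≈ 0.0766, which is < 0.1, so reject H₀.
There is evidence that the true slope on years of experience is positive.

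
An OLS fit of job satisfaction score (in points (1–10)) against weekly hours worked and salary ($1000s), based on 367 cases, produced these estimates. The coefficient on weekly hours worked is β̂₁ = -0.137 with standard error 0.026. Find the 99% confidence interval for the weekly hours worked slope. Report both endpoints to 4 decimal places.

df = n − k − 1 = 367 − 2 − 1 = 364.
t* = t_{0.005, 364} = 2.589403.
Margin = t* × SE = 2.589403 × 0.026 = 0.067324.
CI: -0.137 ± 0.067324 → (-0.2043, -0.0697).
With 99% confidence, each one-unit increase in weekly hours worked is associated with a change of between -0.2043 and -0.0697 points (1–10) in job satisfaction score, holding the other predictors fixed.

(-0.2043, -0.0697)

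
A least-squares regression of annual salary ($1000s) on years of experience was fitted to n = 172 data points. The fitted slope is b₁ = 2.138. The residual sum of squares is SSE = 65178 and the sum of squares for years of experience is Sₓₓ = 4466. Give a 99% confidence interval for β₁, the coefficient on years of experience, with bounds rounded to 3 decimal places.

(1.375, 2.901)

MSE = SSE/(n − 2) = 65178/170 = 383.4.
SE(b₁) = √(MSE/Sₓₓ) = √(383.4/4466) = 0.292999.
df = n − 2 = 170.
t* = t_{0.005, 170} = 2.605058.
Margin = t* × SE = 2.605058 × 0.292999 = 0.76328.
CI: 2.138 ± 0.76328 → (1.375, 2.901).
With 99% confidence, each one-unit increase in years of experience is associated with a change of between 1.375 and 2.901 $1000s in annual salary.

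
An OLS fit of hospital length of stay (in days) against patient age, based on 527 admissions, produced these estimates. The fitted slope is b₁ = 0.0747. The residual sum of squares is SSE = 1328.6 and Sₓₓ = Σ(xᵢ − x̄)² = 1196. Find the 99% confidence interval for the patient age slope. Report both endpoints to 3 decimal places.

(-0.044, 0.194)

MSE = SSE/(n − 2) = 1328.6/525 = 2.53067.
SE(b₁) = √(MSE/Sₓₓ) = √(2.53067/1196) = 0.0459994.
df = n − 2 = 525.
t* = t_{0.005, 525} = 2.585226.
Margin = t* × SE = 2.585226 × 0.0459994 = 0.11892.
CI: 0.0747 ± 0.11892 → (-0.044, 0.194).
With 99% confidence, each one-unit increase in patient age is associated with a change of between -0.044 and 0.194 days in hospital length of stay.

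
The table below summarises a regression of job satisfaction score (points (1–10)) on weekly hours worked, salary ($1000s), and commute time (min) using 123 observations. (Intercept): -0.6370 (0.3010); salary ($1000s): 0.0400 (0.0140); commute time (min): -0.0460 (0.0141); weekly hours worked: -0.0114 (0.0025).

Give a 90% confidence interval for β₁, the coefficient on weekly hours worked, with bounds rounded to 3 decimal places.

Read off: b = -0.0114, SE = 0.0025 for weekly hours worked.
df = n − k − 1 = 123 − 3 − 1 = 119.
t* = t_{0.05, 119} = 1.657759.
Margin = t* × SE = 1.657759 × 0.0025 = 0.00414.
CI: -0.0114 ± 0.00414 → (-0.016, -0.007).

(-0.016, -0.007)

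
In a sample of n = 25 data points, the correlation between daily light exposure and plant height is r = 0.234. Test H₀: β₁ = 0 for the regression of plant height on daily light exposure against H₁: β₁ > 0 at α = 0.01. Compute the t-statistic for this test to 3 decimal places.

t = r·√(n − 2)/√(1 − r²) = 0.234·√23/√0.945244 = 1.154.
df = n − 2 = 23.
One-sided p ≈ 0.1301, which is ≥ 0.01, so fail to reject H₀.
The data do not give significant evidence of a linear association between daily light exposure and plant height.

t = 1.154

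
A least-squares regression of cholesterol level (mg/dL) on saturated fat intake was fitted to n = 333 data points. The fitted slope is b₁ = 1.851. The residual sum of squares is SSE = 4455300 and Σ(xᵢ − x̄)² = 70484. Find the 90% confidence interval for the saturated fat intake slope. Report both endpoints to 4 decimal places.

MSE = SSE/(n − 2) = 4455300/331 = 13460.1.
SE(b₁) = √(MSE/Sₓₓ) = √(13460.1/70484) = 0.436998.
df = n − 2 = 331.
t* = t_{0.05, 331} = 1.64947.
Margin = t* × SE = 1.64947 × 0.436998 = 0.720815.
CI: 1.851 ± 0.720815 → (1.1302, 2.5718).
With 90% confidence, each one-unit increase in saturated fat intake is associated with a change of between 1.1302 and 2.5718 mg/dL in cholesterol level.

(1.1302, 2.5718)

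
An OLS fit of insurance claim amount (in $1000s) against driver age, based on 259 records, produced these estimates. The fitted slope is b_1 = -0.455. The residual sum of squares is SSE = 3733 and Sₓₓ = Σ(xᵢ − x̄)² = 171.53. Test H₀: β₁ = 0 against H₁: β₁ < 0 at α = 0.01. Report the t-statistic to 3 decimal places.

t = -1.564

MSE = SSE/(n − 2) = 3733/257 = 14.5253.
SE(b_1) = √(MSE/Sₓₓ) = √(14.5253/171.53) = 0.291.
t = -0.455 / 0.291 = -1.564.
df = n − 2 = 257.
One-sided p ≈ 0.0596, which is ≥ 0.01, so fail to reject H₀.
The data do not give significant evidence that the true slope on driver age is negative.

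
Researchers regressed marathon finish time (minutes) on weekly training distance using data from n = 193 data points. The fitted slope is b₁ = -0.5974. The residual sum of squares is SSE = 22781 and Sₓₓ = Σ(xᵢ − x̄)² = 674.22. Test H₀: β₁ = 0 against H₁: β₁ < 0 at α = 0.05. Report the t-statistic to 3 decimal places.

t = -1.420

MSE = SSE/(n − 2) = 22781/191 = 119.272.
SE(b₁) = √(MSE/Sₓₓ) = √(119.272/674.22) = 0.4206.
t = -0.5974 / 0.4206 = -1.420.
df = n − 2 = 191.
One-sided p ≈ 0.0786, which is ≥ 0.05, so fail to reject H₀.
The data do not give significant evidence that the true slope on weekly training distance is negative.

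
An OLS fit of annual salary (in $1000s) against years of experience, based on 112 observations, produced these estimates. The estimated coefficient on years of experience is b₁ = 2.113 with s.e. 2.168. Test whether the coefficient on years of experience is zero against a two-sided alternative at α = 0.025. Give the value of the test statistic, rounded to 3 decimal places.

H₀: β₁ = 0 vs H₁: β₁ ≠ 0.
t = (b₁ − β₁⁰)/SE = 2.113 / 2.168 = 0.975.
df = n − 2 = 112 − 2 = 110.
Two-sided p ≈ 0.3319, which is ≥ 0.025, so fail to reject H₀.
The data do not give significant evidence of an association between years of experience and annual salary.

t = 0.975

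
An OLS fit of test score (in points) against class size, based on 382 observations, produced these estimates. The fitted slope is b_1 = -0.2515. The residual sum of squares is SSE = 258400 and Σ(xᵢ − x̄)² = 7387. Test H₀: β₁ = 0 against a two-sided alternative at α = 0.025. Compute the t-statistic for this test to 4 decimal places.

t = -0.8289

MSE = SSE/(n − 2) = 258400/380 = 680.
SE(b_1) = √(MSE/Sₓₓ) = √(680/7387) = 0.303403.
t = -0.2515 / 0.303403 = -0.8289.
df = n − 2 = 380.
Two-sided p ≈ 0.4077, which is ≥ 0.025, so fail to reject H₀.
The data do not give significant evidence of an association between class size and test score.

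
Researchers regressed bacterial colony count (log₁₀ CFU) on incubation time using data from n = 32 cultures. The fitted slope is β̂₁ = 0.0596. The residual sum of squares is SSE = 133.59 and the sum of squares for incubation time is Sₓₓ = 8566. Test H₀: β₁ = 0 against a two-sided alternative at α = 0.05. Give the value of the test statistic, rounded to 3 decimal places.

t = 2.614

MSE = SSE/(n − 2) = 133.59/30 = 4.453.
SE(β̂₁) = √(MSE/Sₓₓ) = √(4.453/8566) = 0.0228001.
t = 0.0596 / 0.0228001 = 2.614.
df = n − 2 = 30.
Two-sided p ≈ 0.0139, which is < 0.05, so reject H₀.
There is evidence that incubation time is associated with bacterial colony count.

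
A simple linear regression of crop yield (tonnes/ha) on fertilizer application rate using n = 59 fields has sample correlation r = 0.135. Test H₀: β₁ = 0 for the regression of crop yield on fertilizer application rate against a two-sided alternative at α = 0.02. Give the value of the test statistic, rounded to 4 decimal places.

t = r·√(n − 2)/√(1 − r²) = 0.135·√57/√0.981775 = 1.0286.
df = n − 2 = 57.
Two-sided p ≈ 0.3080, which is ≥ 0.02, so fail to reject H₀.
The data do not give significant evidence of a linear association between fertilizer application rate and crop yield.

t = 1.0286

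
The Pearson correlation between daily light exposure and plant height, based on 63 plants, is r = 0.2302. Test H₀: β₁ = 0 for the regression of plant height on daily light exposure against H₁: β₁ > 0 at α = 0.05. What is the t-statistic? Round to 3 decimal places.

t = 1.848

t = r·√(n − 2)/√(1 − r²) = 0.2302·√61/√0.947008 = 1.848.
df = n − 2 = 61.
One-sided p ≈ 0.0348, which is < 0.05, so reject H₀.
There is evidence of a linear association between daily light exposure and plant height.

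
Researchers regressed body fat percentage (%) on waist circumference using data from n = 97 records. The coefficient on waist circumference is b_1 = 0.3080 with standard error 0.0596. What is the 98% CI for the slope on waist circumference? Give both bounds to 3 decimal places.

df = n − 2 = 97 − 2 = 95.
t* = t_{0.01, 95} = 2.366243.
Margin = t* × SE = 2.366243 × 0.0596 = 0.14103.
CI: 0.3080 ± 0.14103 → (0.167, 0.449).
With 98% confidence, each one-unit increase in waist circumference is associated with a change of between 0.167 and 0.449 % in body fat percentage.

(0.167, 0.449)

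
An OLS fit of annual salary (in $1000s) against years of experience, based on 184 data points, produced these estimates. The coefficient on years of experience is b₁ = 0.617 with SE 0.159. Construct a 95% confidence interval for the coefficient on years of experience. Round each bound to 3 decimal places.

(0.303, 0.931)

df = n − 2 = 184 − 2 = 182.
t* = t_{0.025, 182} = 1.973084.
Margin = t* × SE = 1.973084 × 0.159 = 0.31372.
CI: 0.617 ± 0.31372 → (0.303, 0.931).
With 95% confidence, each one-unit increase in years of experience is associated with a change of between 0.303 and 0.931 $1000s in annual salary.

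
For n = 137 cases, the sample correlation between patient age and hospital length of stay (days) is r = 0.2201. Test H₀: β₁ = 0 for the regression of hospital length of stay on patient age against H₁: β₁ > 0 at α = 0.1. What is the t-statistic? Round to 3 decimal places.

t = r·√(n − 2)/√(1 − r²) = 0.2201·√135/√0.951556 = 2.622.
df = n − 2 = 135.
One-sided p ≈ 0.0049, which is < 0.1, so reject H₀.
There is evidence of a linear association between patient age and hospital length of stay.

t = 2.622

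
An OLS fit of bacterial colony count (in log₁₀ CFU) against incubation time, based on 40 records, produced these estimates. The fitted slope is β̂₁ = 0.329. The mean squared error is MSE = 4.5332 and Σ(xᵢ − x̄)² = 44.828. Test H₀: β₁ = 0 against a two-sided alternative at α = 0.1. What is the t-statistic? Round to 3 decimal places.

SE(β̂₁) = √(MSE/Sₓₓ) = √(4.5332/44.828) = 0.318.
t = 0.329 / 0.318 = 1.035.
df = n − 2 = 38.
Two-sided p ≈ 0.3074, which is ≥ 0.1, so fail to reject H₀.
The data do not give significant evidence of an association between incubation time and bacterial colony count.

t = 1.035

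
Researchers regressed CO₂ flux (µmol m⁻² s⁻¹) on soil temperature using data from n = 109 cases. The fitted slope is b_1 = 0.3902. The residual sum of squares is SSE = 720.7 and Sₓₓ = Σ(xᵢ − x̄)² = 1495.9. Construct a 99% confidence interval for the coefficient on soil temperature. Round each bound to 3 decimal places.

(0.214, 0.566)

MSE = SSE/(n − 2) = 720.7/107 = 6.73551.
SE(b_1) = √(MSE/Sₓₓ) = √(6.73551/1495.9) = 0.0671018.
df = n − 2 = 107.
t* = t_{0.005, 107} = 2.62256.
Margin = t* × SE = 2.62256 × 0.0671018 = 0.17598.
CI: 0.3902 ± 0.17598 → (0.214, 0.566).
With 99% confidence, each one-unit increase in soil temperature is associated with a change of between 0.214 and 0.566 µmol m⁻² s⁻¹ in CO₂ flux.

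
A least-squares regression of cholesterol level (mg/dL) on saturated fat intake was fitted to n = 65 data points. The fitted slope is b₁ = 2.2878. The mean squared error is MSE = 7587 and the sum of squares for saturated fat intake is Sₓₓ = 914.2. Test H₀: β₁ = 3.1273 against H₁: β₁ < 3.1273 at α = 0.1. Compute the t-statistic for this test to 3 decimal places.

SE(b₁) = √(MSE/Sₓₓ) = √(7587/914.2) = 2.88081.
t = (2.2878 − 3.1273) / 2.88081 = -0.291.
df = n − 2 = 63.
One-sided p ≈ 0.3858, which is ≥ 0.1, so fail to reject H₀.
The data do not give significant evidence that the true slope on saturated fat intake is below 3.1273 mg/dL per unit.

t = -0.291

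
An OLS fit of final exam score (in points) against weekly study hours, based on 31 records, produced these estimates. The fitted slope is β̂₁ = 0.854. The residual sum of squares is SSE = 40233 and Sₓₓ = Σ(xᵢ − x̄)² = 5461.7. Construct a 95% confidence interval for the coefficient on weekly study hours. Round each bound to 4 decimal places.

(-0.1768, 1.8848)

MSE = SSE/(n − 2) = 40233/29 = 1387.34.
SE(β̂₁) = √(MSE/Sₓₓ) = √(1387.34/5461.7) = 0.503997.
df = n − 2 = 29.
t* = t_{0.025, 29} = 2.04523.
Margin = t* × SE = 2.04523 × 0.503997 = 1.030790.
CI: 0.854 ± 1.030790 → (-0.1768, 1.8848).
With 95% confidence, each one-unit increase in weekly study hours is associated with a change of between -0.1768 and 1.8848 points in final exam score.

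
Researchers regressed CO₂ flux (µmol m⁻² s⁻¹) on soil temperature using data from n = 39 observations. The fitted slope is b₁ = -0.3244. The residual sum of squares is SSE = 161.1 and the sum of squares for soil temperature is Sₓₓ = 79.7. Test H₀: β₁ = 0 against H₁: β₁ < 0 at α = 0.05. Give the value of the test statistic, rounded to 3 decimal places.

MSE = SSE/(n − 2) = 161.1/37 = 4.35405.
SE(b₁) = √(MSE/Sₓₓ) = √(4.35405/79.7) = 0.233732.
t = -0.3244 / 0.233732 = -1.388.
df = n − 2 = 37.
One-sided p ≈ 0.0867, which is ≥ 0.05, so fail to reject H₀.
The data do not give significant evidence that the true slope on soil temperature is negative.

t = -1.388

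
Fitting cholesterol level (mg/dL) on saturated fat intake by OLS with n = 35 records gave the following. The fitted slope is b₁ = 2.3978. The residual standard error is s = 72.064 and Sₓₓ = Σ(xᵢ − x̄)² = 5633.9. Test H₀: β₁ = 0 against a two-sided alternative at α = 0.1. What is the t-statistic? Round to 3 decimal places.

SE(b₁) = s/√Sₓₓ = 72.064/√5633.9 = 0.960094.
t = 2.3978 / 0.960094 = 2.497.
df = n − 2 = 33.
Two-sided p ≈ 0.0177, which is < 0.1, so reject H₀.
There is evidence that saturated fat intake is associated with cholesterol level.

t = 2.497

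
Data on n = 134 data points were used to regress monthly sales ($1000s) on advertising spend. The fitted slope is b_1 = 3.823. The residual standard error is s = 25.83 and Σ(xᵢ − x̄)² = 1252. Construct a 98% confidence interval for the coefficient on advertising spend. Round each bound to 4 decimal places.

(2.1039, 5.5421)

SE(b_1) = s/√Sₓₓ = 25.83/√1252 = 0.729999.
df = n − 2 = 132.
t* = t_{0.01, 132} = 2.35493.
Margin = t* × SE = 2.35493 × 0.729999 = 1.719096.
CI: 3.823 ± 1.719096 → (2.1039, 5.5421).
With 98% confidence, each one-unit increase in advertising spend is associated with a change of between 2.1039 and 5.5421 $1000s in monthly sales.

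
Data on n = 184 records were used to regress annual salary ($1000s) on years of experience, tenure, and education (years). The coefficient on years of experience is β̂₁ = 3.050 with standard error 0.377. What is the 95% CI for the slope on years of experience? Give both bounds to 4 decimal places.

(2.3061, 3.7939)

df = n − k − 1 = 184 − 3 − 1 = 180.
t* = t_{0.025, 180} = 1.973231.
Margin = t* × SE = 1.973231 × 0.377 = 0.743908.
CI: 3.050 ± 0.743908 → (2.3061, 3.7939).
With 95% confidence, each one-unit increase in years of experience is associated with a change of between 2.3061 and 3.7939 $1000s in annual salary, holding the other predictors fixed.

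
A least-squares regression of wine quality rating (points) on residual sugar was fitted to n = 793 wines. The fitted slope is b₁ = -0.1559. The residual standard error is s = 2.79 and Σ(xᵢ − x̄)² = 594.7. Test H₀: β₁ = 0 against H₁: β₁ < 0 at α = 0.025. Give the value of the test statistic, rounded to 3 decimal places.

t = -1.363

SE(b₁) = s/√Sₓₓ = 2.79/√594.7 = 0.114408.
t = -0.1559 / 0.114408 = -1.363.
df = n − 2 = 791.
One-sided p ≈ 0.0867, which is ≥ 0.025, so fail to reject H₀.
The data do not give significant evidence that the true slope on residual sugar is negative.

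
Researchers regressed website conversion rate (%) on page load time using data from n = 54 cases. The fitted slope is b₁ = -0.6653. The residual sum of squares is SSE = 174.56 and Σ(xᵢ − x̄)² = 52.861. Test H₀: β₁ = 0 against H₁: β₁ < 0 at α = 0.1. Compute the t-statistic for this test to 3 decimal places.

t = -2.640

MSE = SSE/(n − 2) = 174.56/52 = 3.35692.
SE(b₁) = √(MSE/Sₓₓ) = √(3.35692/52.861) = 0.252001.
t = -0.6653 / 0.252001 = -2.640.
df = n − 2 = 52.
One-sided p ≈ 0.0055, which is < 0.1, so reject H₀.
There is evidence that the true slope on page load time is negative.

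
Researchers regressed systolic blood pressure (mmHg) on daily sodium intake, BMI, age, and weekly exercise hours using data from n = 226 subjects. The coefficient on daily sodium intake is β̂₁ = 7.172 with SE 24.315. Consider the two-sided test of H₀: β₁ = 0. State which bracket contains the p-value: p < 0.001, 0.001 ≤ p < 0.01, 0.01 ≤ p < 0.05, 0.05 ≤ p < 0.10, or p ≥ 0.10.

p ≥ 0.10

t = 7.172 / 24.315 = 0.295.
df = n − k − 1 = 226 − 4 − 1 = 221.
Two-sided p = 2·P(T_{221} > |t|) ≈ 0.7683.
So p ≥ 0.10.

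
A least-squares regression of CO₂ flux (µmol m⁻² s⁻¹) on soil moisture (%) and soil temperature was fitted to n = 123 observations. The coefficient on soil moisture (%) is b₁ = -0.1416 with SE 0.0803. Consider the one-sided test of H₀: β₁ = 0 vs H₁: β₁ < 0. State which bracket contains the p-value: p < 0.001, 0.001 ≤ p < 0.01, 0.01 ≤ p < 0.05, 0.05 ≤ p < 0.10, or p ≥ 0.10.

t = -0.1416 / 0.0803 = -1.763.
df = n − k − 1 = 123 − 2 − 1 = 120.
One-sided p = P(T_{120} < t) ≈ 0.0402.
So 0.01 ≤ p < 0.05.

0.01 ≤ p < 0.05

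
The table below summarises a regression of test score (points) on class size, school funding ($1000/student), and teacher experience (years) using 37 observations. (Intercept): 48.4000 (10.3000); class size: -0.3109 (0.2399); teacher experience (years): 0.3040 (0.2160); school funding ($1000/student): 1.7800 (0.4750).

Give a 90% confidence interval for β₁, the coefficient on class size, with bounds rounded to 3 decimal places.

Read off: b = -0.3109, SE = 0.2399 for class size.
df = n − k − 1 = 37 − 3 − 1 = 33.
t* = t_{0.05, 33} = 1.69236.
Margin = t* × SE = 1.69236 × 0.2399 = 0.40600.
CI: -0.3109 ± 0.40600 → (-0.717, 0.095).

(-0.717, 0.095)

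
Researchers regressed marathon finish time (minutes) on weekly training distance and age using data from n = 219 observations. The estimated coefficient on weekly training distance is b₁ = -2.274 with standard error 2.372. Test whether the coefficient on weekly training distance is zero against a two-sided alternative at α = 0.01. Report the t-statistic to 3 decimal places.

t = -0.959

H₀: β₁ = 0 vs H₁: β₁ ≠ 0.
t = (b₁ − β₁⁰)/SE = -2.274 / 2.372 = -0.959.
df = n − k − 1 = 219 − 2 − 1 = 216.
Two-sided p ≈ 0.3388, which is ≥ 0.01, so fail to reject H₀.
The data do not give significant evidence of an association between weekly training distance and marathon finish time, after adjusting for the other predictors.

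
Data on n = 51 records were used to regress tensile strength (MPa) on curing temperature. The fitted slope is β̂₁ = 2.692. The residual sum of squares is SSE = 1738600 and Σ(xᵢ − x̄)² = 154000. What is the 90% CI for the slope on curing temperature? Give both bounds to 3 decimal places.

(1.887, 3.497)

MSE = SSE/(n − 2) = 1738600/49 = 35481.6.
SE(β̂₁) = √(MSE/Sₓₓ) = √(35481.6/154000) = 0.48.
df = n − 2 = 49.
t* = t_{0.05, 49} = 1.676551.
Margin = t* × SE = 1.676551 × 0.48 = 0.80474.
CI: 2.692 ± 0.80474 → (1.887, 3.497).
With 90% confidence, each one-unit increase in curing temperature is associated with a change of between 1.887 and 3.497 MPa in tensile strength.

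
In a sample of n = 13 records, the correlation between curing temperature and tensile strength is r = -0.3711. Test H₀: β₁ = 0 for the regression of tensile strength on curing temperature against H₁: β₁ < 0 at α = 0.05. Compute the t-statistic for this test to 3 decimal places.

t = -1.325

t = r·√(n − 2)/√(1 − r²) = -0.3711·√11/√0.862285 = -1.325.
df = n − 2 = 11.
One-sided p ≈ 0.1059, which is ≥ 0.05, so fail to reject H₀.
The data do not give significant evidence of a linear association between curing temperature and tensile strength.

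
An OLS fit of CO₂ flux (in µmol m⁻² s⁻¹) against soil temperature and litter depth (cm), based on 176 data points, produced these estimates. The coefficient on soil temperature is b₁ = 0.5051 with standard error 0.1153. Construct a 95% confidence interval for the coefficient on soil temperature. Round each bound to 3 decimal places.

df = n − k − 1 = 176 − 2 − 1 = 173.
t* = t_{0.025, 173} = 1.973771.
Margin = t* × SE = 1.973771 × 0.1153 = 0.22758.
CI: 0.5051 ± 0.22758 → (0.278, 0.733).
With 95% confidence, each one-unit increase in soil temperature is associated with a change of between 0.278 and 0.733 µmol m⁻² s⁻¹ in CO₂ flux, holding the other predictors fixed.

(0.278, 0.733)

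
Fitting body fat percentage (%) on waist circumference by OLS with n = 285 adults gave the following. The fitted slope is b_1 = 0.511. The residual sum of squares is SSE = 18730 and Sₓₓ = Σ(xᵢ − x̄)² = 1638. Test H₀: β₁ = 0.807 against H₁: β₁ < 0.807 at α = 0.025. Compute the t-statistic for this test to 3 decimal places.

t = -1.473

MSE = SSE/(n − 2) = 18730/283 = 66.1837.
SE(b_1) = √(MSE/Sₓₓ) = √(66.1837/1638) = 0.20101.
t = (0.511 − 0.807) / 0.20101 = -1.473.
df = n − 2 = 283.
One-sided p ≈ 0.0710, which is ≥ 0.025, so fail to reject H₀.
The data do not give significant evidence that the true slope on waist circumference is below 0.807 % per unit.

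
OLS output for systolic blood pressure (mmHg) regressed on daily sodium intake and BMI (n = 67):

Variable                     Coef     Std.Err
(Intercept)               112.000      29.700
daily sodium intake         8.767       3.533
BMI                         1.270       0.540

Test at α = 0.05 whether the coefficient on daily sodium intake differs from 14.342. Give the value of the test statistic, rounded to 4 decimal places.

t = -1.5780

Read off: b = 8.767, SE = 3.533 for daily sodium intake.
H₀: β₁ = 14.342 vs H₁: β₁ ≠ 14.342.
t = (8.767 − 14.342) / 3.533 = -1.5780.
df = n − k − 1 = 67 − 2 − 1 = 64.
Two-sided p ≈ 0.1195, which is ≥ 0.05, so fail to reject H₀.
The data are consistent with a true slope of 14.342 mmHg per unit of daily sodium intake, holding the other predictors fixed.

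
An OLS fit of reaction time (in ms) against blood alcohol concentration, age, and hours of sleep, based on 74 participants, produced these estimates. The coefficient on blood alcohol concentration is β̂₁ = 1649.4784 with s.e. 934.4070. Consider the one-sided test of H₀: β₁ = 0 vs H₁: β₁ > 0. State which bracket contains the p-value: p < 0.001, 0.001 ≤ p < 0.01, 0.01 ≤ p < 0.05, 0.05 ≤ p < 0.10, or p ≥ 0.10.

0.01 ≤ p < 0.05

t = 1649.4784 / 934.4070 = 1.765.
df = n − k − 1 = 74 − 3 − 1 = 70.
One-sided p = P(T_{70} > t) ≈ 0.0409.
So 0.01 ≤ p < 0.05.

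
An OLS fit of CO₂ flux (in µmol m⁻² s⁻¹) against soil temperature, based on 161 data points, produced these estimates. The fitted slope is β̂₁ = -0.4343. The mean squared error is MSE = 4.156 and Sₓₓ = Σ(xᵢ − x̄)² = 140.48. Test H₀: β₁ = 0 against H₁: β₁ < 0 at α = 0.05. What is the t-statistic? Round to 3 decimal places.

t = -2.525

SE(β̂₁) = √(MSE/Sₓₓ) = √(4.156/140.48) = 0.172001.
t = -0.4343 / 0.172001 = -2.525.
df = n − 2 = 159.
One-sided p ≈ 0.0063, which is < 0.05, so reject H₀.
There is evidence that the true slope on soil temperature is negative.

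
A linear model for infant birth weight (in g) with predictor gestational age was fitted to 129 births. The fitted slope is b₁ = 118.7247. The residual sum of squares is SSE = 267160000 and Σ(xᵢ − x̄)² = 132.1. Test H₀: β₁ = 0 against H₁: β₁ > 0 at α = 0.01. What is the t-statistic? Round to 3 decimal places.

MSE = SSE/(n − 2) = 267160000/127 = 2.10362e+06.
SE(b₁) = √(MSE/Sₓₓ) = √(2.10362e+06/132.1) = 126.192.
t = 118.7247 / 126.192 = 0.941.
df = n − 2 = 127.
One-sided p ≈ 0.1743, which is ≥ 0.01, so fail to reject H₀.
The data do not give significant evidence that the true slope on gestational age is positive.

t = 0.941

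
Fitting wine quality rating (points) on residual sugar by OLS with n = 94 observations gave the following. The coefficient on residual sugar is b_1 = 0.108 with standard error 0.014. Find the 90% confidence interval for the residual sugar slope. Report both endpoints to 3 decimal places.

df = n − 2 = 94 − 2 = 92.
t* = t_{0.05, 92} = 1.661585.
Margin = t* × SE = 1.661585 × 0.014 = 0.02326.
CI: 0.108 ± 0.02326 → (0.085, 0.131).
With 90% confidence, each one-unit increase in residual sugar is associated with a change of between 0.085 and 0.131 points in wine quality rating.

(0.085, 0.131)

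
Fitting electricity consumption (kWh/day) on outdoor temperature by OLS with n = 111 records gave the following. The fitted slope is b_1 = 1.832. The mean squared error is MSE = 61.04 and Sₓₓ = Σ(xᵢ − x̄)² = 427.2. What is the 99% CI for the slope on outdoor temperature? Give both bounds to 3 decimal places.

SE(b_1) = √(MSE/Sₓₓ) = √(61.04/427.2) = 0.378.
df = n − 2 = 109.
t* = t_{0.005, 109} = 2.621688.
Margin = t* × SE = 2.621688 × 0.378 = 0.99100.
CI: 1.832 ± 0.99100 → (0.841, 2.823).
With 99% confidence, each one-unit increase in outdoor temperature is associated with a change of between 0.841 and 2.823 kWh/day in electricity consumption.

(0.841, 2.823)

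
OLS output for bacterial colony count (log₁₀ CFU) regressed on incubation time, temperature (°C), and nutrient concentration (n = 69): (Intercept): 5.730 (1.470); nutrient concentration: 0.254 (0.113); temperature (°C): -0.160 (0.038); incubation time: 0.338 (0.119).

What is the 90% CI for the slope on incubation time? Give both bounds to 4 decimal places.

Read off: b = 0.338, SE = 0.119 for incubation time.
df = n − k − 1 = 69 − 3 − 1 = 65.
t* = t_{0.05, 65} = 1.668636.
Margin = t* × SE = 1.668636 × 0.119 = 0.198568.
CI: 0.338 ± 0.198568 → (0.1394, 0.5366).

(0.1394, 0.5366)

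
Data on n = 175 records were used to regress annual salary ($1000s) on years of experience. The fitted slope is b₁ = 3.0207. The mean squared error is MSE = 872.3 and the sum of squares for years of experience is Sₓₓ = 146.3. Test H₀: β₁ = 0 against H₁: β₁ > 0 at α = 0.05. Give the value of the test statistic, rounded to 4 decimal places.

t = 1.2371

SE(b₁) = √(MSE/Sₓₓ) = √(872.3/146.3) = 2.4418.
t = 3.0207 / 2.4418 = 1.2371.
df = n − 2 = 173.
One-sided p ≈ 0.1089, which is ≥ 0.05, so fail to reject H₀.
The data do not give significant evidence that the true slope on years of experience is positive.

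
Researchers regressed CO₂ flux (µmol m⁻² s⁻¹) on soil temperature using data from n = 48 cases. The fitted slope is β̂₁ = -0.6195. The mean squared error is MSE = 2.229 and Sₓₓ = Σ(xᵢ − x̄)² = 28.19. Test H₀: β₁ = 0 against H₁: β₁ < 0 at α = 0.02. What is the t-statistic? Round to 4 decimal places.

SE(β̂₁) = √(MSE/Sₓₓ) = √(2.229/28.19) = 0.281195.
t = -0.6195 / 0.281195 = -2.2031.
df = n − 2 = 46.
One-sided p ≈ 0.0163, which is < 0.02, so reject H₀.
There is evidence that the true slope on soil temperature is negative.

t = -2.2031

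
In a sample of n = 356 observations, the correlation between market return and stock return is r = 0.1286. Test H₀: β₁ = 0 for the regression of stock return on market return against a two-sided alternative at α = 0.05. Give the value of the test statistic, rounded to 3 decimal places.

t = 2.440

t = r·√(n − 2)/√(1 − r²) = 0.1286·√354/√0.983462 = 2.440.
df = n − 2 = 354.
Two-sided p ≈ 0.0152, which is < 0.05, so reject H₀.
There is evidence of a linear association between market return and stock return.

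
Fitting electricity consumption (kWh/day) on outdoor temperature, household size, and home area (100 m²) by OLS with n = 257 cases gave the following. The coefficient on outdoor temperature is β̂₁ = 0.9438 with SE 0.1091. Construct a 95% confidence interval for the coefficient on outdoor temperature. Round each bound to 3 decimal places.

df = n − k − 1 = 257 − 3 − 1 = 253.
t* = t_{0.025, 253} = 1.969385.
Margin = t* × SE = 1.969385 × 0.1091 = 0.21486.
CI: 0.9438 ± 0.21486 → (0.729, 1.159).
With 95% confidence, each one-unit increase in outdoor temperature is associated with a change of between 0.729 and 1.159 kWh/day in electricity consumption, holding the other predictors fixed.

(0.729, 1.159)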